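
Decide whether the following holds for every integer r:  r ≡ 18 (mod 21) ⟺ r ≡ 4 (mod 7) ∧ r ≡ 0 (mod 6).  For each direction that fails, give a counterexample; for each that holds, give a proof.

Only the reverse direction holds.

(⟹) This fails: r = 39 gives 39 ≡ 18 (mod 21) but 39 ≡ 3 (mod 6), so the conjunction on the right does not hold.

(⟸) Conversely, if r ≡ 4 (mod 7) and r ≡ 0 (mod 6), then by the Chinese remainder theorem r ≡ 18 (mod 42). Since 18 ≡ 18 (mod 21) and 21 ∣ 42, we get r ≡ 18 (mod 21).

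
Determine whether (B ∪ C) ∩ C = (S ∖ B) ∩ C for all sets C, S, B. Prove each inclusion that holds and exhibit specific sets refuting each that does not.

(⊆) fails; (⊇) holds.

(⟹) This inclusion fails. Take C = {1}, S = ∅, B = ∅; then 1 ∈ (B ∪ C) ∩ C but 1 ∉ (S ∖ B) ∩ C.

(⟸) Let x ∈ (S ∖ B) ∩ C. Then x ∈ C ∩ S and x ∉ B, from which x ∈ (B ∪ C) ∩ C.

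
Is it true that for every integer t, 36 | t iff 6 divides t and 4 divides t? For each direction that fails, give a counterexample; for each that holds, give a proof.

Only the forward implication holds.

(⟹) If 36 ∣ t, write t = 36q. Since 36 = 6·6, t = 6·(6q), so 6 ∣ t; and since 36 = 9·4, t = 4·(9q), so 4 ∣ t.

(⟸) This fails: take t = 12. Both 6 ∣ 12 and 4 ∣ 12, yet 12 is not a multiple of 36 (since 12 = 0·36 + 12), so 36 ∤ 12.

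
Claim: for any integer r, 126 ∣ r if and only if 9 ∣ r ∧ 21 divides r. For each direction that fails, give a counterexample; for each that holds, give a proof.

Forward direction. If 126 ∣ r, write r = 126q. Since 126 = 14·9, r = 9·(14q), so 9 ∣ r; and since 126 = 6·21, r = 21·(6q), so 21 ∣ r.

Converse. This fails: take r = 63. Both 9 ∣ 63 and 21 ∣ 63, yet 63 is not a multiple of 126 (since 63 = 0·126 + 63), so 126 ∤ 63.

Not equivalent: only (⇒) holds.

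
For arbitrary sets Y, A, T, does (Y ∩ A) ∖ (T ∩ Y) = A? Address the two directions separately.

(⟹) Let x ∈ (Y ∩ A) ∖ (T ∩ Y). Then x ∈ Y ∩ A and x ∉ T, from which x ∈ A.

(⟸) This inclusion fails. Take Y = ∅, A = {1}, T = ∅; then 1 ∈ A but 1 ∉ (Y ∩ A) ∖ (T ∩ Y).

The sets are not equal: only the forward inclusion holds.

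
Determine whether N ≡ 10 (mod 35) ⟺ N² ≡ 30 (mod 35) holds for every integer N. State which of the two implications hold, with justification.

Not equivalent: only (⇒) holds.

(⇒) Suppose N ≡ 10 (mod 35). Write N = 35j + 10. Then (35j + 10)² = 1225j² + 700j + 100 = 35(35j² + 20j + 2) + 30, so N² ≡ 30 (mod 35).

(⇐) This fails: take N = 25. Then 25² = 625 ≡ 30 (mod 35), yet 25 ≡ 25 (mod 35), not 10.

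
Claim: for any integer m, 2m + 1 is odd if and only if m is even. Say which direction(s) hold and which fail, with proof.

Not equivalent: only (⇐) holds.

[⇐] Suppose m is even. Since 2 is even, 2m is even for every m, so 2m + 1 has the same parity as 1, which is odd. Hence 2m + 1 is odd.

[⇒] This fails: take m = 1. Then 2m + 1 = 3, which is odd, yet m = 1 is odd, not even.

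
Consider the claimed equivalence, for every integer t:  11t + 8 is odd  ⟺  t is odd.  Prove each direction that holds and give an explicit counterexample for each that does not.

Both implications hold.

(⟹) Suppose 11t + 8 is odd. Since 11 is odd, 11t and t have the same parity, so 11t + 8 ≡ t + 8 (mod 2). As 8 is even, 11t + 8 is odd exactly when t is odd. Thus t is odd.

(⟸) Conversely, suppose t is odd; write t = 2j + 1. Then 11t + 8 = 11·(2j + 1) + 8 = 2·11j + 19, which is odd.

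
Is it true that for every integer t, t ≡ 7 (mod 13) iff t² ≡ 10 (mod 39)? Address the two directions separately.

Forward direction. This fails: take t = 33. Then 33 ≡ 7 (mod 13), but 33² = 1089 ≡ 36 (mod 39), not 10.

Converse. This fails: take t = 19. Then 19² = 361 ≡ 10 (mod 39), yet 19 ≡ 6 (mod 13), not 7.

Both directions fail.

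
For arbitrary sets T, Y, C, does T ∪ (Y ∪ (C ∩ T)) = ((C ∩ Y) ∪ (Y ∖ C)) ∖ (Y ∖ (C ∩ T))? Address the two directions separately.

(⊆) fails; (⊇) holds.

(⊇) Let x ∈ ((C ∩ Y) ∪ (Y ∖ C)) ∖ (Y ∖ (C ∩ T)). Then x ∈ T ∩ Y ∩ C, from which x ∈ T ∪ (Y ∪ (C ∩ T)).

(⊆) This inclusion fails. Take T = {1}, Y = ∅, C = ∅; then 1 ∈ T ∪ (Y ∪ (C ∩ T)) but 1 ∉ ((C ∩ Y) ∪ (Y ∖ C)) ∖ (Y ∖ (C ∩ T)).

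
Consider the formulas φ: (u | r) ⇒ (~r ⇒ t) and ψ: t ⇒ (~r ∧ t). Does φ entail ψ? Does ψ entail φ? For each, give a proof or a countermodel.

Neither implication holds.

(→) This fails. Under r = T, u = F, t = T, the left side is true but the right side is false.

(←) This fails. Under r = F, u = T, t = F, the left side is false but the right side is true.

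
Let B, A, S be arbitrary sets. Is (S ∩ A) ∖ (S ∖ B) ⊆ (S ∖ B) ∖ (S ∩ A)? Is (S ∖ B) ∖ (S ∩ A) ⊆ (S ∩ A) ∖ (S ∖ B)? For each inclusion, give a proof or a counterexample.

(⊆) fails and (⊇) fails.

Forward inclusion. This inclusion fails. Take B = {1}, A = {1}, S = {1}; then 1 ∈ (S ∩ A) ∖ (S ∖ B) but 1 ∉ (S ∖ B) ∖ (S ∩ A).

Reverse inclusion. This inclusion fails. Take B = ∅, A = ∅, S = {1}; then 1 ∈ (S ∖ B) ∖ (S ∩ A) but 1 ∉ (S ∩ A) ∖ (S ∖ B).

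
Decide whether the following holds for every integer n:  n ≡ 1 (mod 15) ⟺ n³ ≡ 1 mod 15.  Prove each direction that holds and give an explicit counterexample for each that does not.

(⟹) Suppose n ≡ 1 (mod 15). Write n = 15j + 1. Then (15j + 1)³ = 3375j³ + 675j² + 45j + 1 = 15(225j³ + 45j² + 3j) + 1, so n³ ≡ 1 (mod 15).

(⟸) Conversely, suppose n³ ≡ 1 (mod 15). The only residue r in {0, …, 14} with r³ ≡ 1 (mod 15) is r = 1, so n ≡ 1 (mod 15).

Equivalent; both directions hold.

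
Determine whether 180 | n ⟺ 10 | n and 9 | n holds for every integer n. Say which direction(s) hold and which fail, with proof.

(→) If 180 ∣ n, write n = 180q. Since 180 = 18·10, n = 10·(18q), so 10 ∣ n; and since 180 = 20·9, n = 9·(20q), so 9 ∣ n.

(←) This fails: take n = 90. Both 10 ∣ 90 and 9 ∣ 90, yet 90 is not a multiple of 180 (since 90 = 0·180 + 90), so 180 ∤ 90.

Not equivalent: only (⇒) holds.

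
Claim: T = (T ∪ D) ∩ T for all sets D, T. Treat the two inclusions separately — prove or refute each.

(⟹) Let x ∈ T. Then either x ∈ T and x ∉ D; or x ∈ D ∩ T. In each case x ∈ (T ∪ D) ∩ T, so T ⊆ (T ∪ D) ∩ T.

(⟸) Let x ∈ (T ∪ D) ∩ T. Then either x ∈ T and x ∉ D; or x ∈ D ∩ T. In each case x ∈ T, so (T ∪ D) ∩ T ⊆ T.

Both inclusions hold; the sets are equal.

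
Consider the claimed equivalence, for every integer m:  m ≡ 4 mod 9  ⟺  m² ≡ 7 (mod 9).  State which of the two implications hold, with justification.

(⟸) This fails: take m = 5. Then 5² = 25 ≡ 7 (mod 9), yet 5 ≡ 5 (mod 9), not 4.

(⟹) Suppose m ≡ 4 mod 9. Write m = 9j + 4. Then (9j + 4)² = 81j² + 72j + 16 = 9(9j² + 8j + 1) + 7, so m² ≡ 7 (mod 9).

Only the forward implication holds.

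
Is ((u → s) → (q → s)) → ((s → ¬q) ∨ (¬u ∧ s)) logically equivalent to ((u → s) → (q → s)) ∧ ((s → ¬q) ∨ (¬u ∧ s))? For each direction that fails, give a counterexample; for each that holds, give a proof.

The forward direction fails; the converse holds.

(⟹) This fails. Under s = F, q = T, u = F, the left side is true but the right side is false.

(⟸) Assume the antecedent. If q is true, the antecedent forces (s = T, q = T, u = F) or (s = F, q = T, u = T), and the consequent holds there. If q is false, the consequent reduces to true regardless of the other variables. Either way the consequent holds.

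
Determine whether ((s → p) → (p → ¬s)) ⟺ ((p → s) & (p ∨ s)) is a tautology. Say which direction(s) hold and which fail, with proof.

(⟹) This fails. Under s = F, p = F, the left side is true but the right side is false.

(⟸) This fails. Under s = T, p = T, the left side is false but the right side is true.

(⇒) fails and (⇐) fails.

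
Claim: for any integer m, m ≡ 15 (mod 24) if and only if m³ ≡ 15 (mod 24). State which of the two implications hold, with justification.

(⟹) Suppose m ≡ 15 (mod 24). Write m = 24j + 15. Then (24j + 15)³ = 13824j³ + 25920j² + 16200j + 3375 = 24(576j³ + 1080j² + 675j + 140) + 15, so m³ ≡ 15 (mod 24).

(⟸) Conversely, suppose m³ ≡ 15 (mod 24). The only residue r in {0, …, 23} with r³ ≡ 15 (mod 24) is r = 15, so m ≡ 15 (mod 24).

Both directions hold; the statement is true.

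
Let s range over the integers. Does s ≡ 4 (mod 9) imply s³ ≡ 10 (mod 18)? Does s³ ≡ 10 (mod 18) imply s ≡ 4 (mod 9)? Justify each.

(⇒) This fails: take s = 13. Then 13 ≡ 4 (mod 9), but 13³ = 2197 ≡ 1 (mod 18), not 10.

(⇐) This fails: take s = 10. Then 10³ = 1000 ≡ 10 (mod 18), yet 10 ≡ 1 (mod 9), not 4.

(⇒) fails and (⇐) fails.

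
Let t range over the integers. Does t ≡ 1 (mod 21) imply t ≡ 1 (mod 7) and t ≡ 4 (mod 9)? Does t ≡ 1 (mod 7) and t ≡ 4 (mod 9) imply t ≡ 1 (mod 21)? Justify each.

(⇐) If t ≡ 1 (mod 7) and t ≡ 4 (mod 9), then by the Chinese remainder theorem t ≡ 22 (mod 63). Since 22 ≡ 1 (mod 21) and 21 ∣ 63, we get t ≡ 1 (mod 21).

(⇒) This fails: t = 1 gives 1 ≡ 1 (mod 21) but 1 ≡ 1 (mod 9), so the conjunction on the right does not hold.

(⇒) fails; (⇐) holds.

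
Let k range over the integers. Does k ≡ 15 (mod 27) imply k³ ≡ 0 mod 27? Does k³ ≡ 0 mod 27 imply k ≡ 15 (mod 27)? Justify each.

(→) Suppose k ≡ 15 (mod 27). Write k = 27j + 15. Then (27j + 15)³ = 19683j³ + 32805j² + 18225j + 3375 = 27(729j³ + 1215j² + 675j + 125) + 0, so k³ ≡ 0 (mod 27).

(←) This fails: take k = 0. Then 0³ = 0 ≡ 0 (mod 27), yet 0 ≡ 0 (mod 27), not 15.

The forward direction holds; the converse fails.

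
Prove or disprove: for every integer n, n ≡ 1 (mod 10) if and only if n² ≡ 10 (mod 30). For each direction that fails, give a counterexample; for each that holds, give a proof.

Both directions fail.

[⇒] This fails: take n = 1. Then 1 ≡ 1 (mod 10), but 1² = 1 ≡ 1 (mod 30), not 10.

[⇐] This fails: take n = 10. Then 10² = 100 ≡ 10 (mod 30), yet 10 ≡ 0 (mod 10), not 1.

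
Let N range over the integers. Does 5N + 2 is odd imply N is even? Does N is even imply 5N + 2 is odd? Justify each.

Both directions fail.

(⟹) This fails: N = 5 gives 5N + 2 = 27, which is odd, but 5 is odd, not even.

(⟸) This also fails: N = 6 is even, but 5N + 2 = 32 is even, not odd.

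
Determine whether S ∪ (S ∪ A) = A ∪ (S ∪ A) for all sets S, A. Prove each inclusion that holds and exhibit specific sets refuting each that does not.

Both inclusions hold.

(⊆) Let x ∈ S ∪ (S ∪ A). Then either x ∈ S and x ∉ A; or x ∈ A and x ∉ S; or x ∈ S ∩ A. In each case x ∈ A ∪ (S ∪ A), so S ∪ (S ∪ A) ⊆ A ∪ (S ∪ A).

(⊇) Let x ∈ A ∪ (S ∪ A). Then either x ∈ S and x ∉ A; or x ∈ A and x ∉ S; or x ∈ S ∩ A. In each case x ∈ S ∪ (S ∪ A), so A ∪ (S ∪ A) ⊆ S ∪ (S ∪ A).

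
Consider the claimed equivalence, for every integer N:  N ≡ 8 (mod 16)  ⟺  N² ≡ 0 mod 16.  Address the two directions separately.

[⇒] Suppose N ≡ 8 (mod 16). Write N = 16j + 8. Then (16j + 8)² = 256j² + 256j + 64 = 16(16j² + 16j + 4) + 0, so N² ≡ 0 (mod 16).

[⇐] This fails: take N = 0. Then 0² = 0 ≡ 0 (mod 16), yet 0 ≡ 0 (mod 16), not 8.

Not equivalent: only (⇒) holds.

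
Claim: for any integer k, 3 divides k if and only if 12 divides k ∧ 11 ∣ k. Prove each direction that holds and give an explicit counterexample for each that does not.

[⇐] Suppose 12 ∣ k and 11 ∣ k. Any common multiple of 12 and 11 is a multiple of their lcm; here gcd(12, 11) = 1, so lcm(12, 11) = 12·11 = 132, so 132 ∣ k. Since 3 ∣ 132, it follows that 3 ∣ k.

[⇒] This fails: take k = 3. Certainly 3 ∣ 3, but 12 ∤ 3.

Only the reverse direction holds.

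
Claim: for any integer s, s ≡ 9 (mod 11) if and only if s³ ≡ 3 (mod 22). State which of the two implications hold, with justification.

Not equivalent: only (⇐) holds.

(⟹) This fails: take s = 20. Then 20 ≡ 9 (mod 11), but 20³ = 8000 ≡ 14 (mod 22), not 3.

(⟸) Conversely, the residues r modulo 22 with r³ ≡ 3 (mod 22) are exactly {9}, and each is ≡ 9 (mod 11).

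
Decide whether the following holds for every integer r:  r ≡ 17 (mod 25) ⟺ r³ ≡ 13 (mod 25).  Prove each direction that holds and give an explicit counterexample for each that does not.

Both directions hold; the statement is true.

(→) Suppose r ≡ 17 (mod 25). Write r = 25j + 17. Then (25j + 17)³ = 15625j³ + 31875j² + 21675j + 4913 = 25(625j³ + 1275j² + 867j + 196) + 13, so r³ ≡ 13 (mod 25).

(←) Conversely, suppose r³ ≡ 13 (mod 25). The only residue r in {0, …, 24} with r³ ≡ 13 (mod 25) is r = 17, so r ≡ 17 (mod 25).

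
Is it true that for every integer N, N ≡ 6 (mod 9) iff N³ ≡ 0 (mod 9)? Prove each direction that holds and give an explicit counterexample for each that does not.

Only the forward direction holds.

Forward direction. Suppose N ≡ 6 (mod 9). Write N = 9j + 6. Then (9j + 6)³ = 729j³ + 1458j² + 972j + 216 = 9(81j³ + 162j² + 108j + 24) + 0, so N³ ≡ 0 (mod 9).

Converse. This fails: take N = 0. Then 0³ = 0 ≡ 0 (mod 9), yet 0 ≡ 0 (mod 9), not 6.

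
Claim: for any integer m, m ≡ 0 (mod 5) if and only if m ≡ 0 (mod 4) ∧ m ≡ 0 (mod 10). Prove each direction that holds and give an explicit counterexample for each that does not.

The forward direction fails; the converse holds.

(⟹) This fails: m = 10 gives 10 ≡ 0 (mod 5) but 10 ≡ 2 (mod 4), so the conjunction on the right does not hold.

(⟸) Conversely, if m ≡ 0 (mod 4) and m ≡ 0 (mod 10), then by the Chinese remainder theorem m ≡ 0 (mod 20). Since 0 ≡ 0 (mod 5) and 5 ∣ 20, we get m ≡ 0 (mod 5).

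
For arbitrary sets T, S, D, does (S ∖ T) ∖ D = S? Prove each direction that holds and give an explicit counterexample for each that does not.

Only the forward inclusion holds.

(⊇) This inclusion fails. Take T = {1}, S = {1}, D = ∅; then 1 ∈ S but 1 ∉ (S ∖ T) ∖ D.

(⊆) Let x ∈ (S ∖ T) ∖ D. Then x ∈ S and x ∉ T, D, from which x ∈ S.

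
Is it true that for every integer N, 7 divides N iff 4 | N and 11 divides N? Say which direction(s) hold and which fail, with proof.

(→) This fails: take N = 7. Certainly 7 ∣ 7, but 4 ∤ 7.

(←) This fails: take N = 44. Both 4 ∣ 44 and 11 ∣ 44, yet 44 is not a multiple of 7 (since 44 = 6·7 + 2), so 7 ∤ 44.

Neither direction holds.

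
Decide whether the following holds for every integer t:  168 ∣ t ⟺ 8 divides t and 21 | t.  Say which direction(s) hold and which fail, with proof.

Both implications hold.

Forward direction. If 168 ∣ t, write t = 168q. Since 168 = 21·8, t = 8·(21q), so 8 ∣ t; and since 168 = 8·21, t = 21·(8q), so 21 ∣ t.

Converse. Suppose 8 ∣ t and 21 ∣ t. Any common multiple of 8 and 21 is a multiple of their lcm; here gcd(8, 21) = 1, so lcm(8, 21) = 8·21 = 168, so 168 ∣ t.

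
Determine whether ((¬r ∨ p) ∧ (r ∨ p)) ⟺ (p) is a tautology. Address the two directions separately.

Both directions hold.

[⇒] Assume the antecedent. If r is true, the antecedent forces (r = T, p = T), and p holds there. If r is false, the antecedent forces (r = F, p = T), and p holds there. Either way p holds.

[⇐] Assume the antecedent. If r is true, the antecedent forces (r = T, p = T), and (¬r ∨ p) ∧ (r ∨ p) holds there. If r is false, the antecedent forces (r = F, p = T), and (¬r ∨ p) ∧ (r ∨ p) holds there. Either way (¬r ∨ p) ∧ (r ∨ p) holds.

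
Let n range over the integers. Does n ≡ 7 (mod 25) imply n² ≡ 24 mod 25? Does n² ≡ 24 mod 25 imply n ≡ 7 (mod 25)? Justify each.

(⇐) This fails: take n = 18. Then 18² = 324 ≡ 24 (mod 25), yet 18 ≡ 18 (mod 25), not 7.

(⇒) Suppose n ≡ 7 (mod 25). Write n = 25j + 7. Then (25j + 7)² = 625j² + 350j + 49 = 25(25j² + 14j + 1) + 24, so n² ≡ 24 (mod 25).

Only the forward implication holds.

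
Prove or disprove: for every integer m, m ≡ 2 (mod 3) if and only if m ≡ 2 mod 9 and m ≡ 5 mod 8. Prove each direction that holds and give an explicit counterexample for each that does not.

(→) This fails: m = 2 gives 2 ≡ 2 (mod 3) but 2 ≡ 2 (mod 8), so the conjunction on the right does not hold.

(←) Conversely, if m ≡ 2 (mod 9) and m ≡ 5 (mod 8), then by the Chinese remainder theorem m ≡ 29 (mod 72). Since 29 ≡ 2 (mod 3) and 3 ∣ 72, we get m ≡ 2 (mod 3).

Only the reverse direction holds.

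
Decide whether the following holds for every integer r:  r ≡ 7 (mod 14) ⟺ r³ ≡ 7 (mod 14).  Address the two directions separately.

[⇒] Suppose r ≡ 7 (mod 14). Write r = 14j + 7. Then (14j + 7)³ = 2744j³ + 4116j² + 2058j + 343 = 14(196j³ + 294j² + 147j + 24) + 7, so r³ ≡ 7 (mod 14).

[⇐] Conversely, suppose r³ ≡ 7 (mod 14). The only residue r in {0, …, 13} with r³ ≡ 7 (mod 14) is r = 7, so r ≡ 7 (mod 14).

The biconditional holds.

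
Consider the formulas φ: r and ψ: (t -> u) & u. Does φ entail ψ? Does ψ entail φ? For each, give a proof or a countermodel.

[⇒] This fails. Under r = T, t = F, u = F, the left side is true but the right side is false.

[⇐] This fails. Under r = F, t = F, u = T, the left side is false but the right side is true.

Neither implication holds.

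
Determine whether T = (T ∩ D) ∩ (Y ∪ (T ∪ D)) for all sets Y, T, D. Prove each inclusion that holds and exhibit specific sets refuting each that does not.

The sets are not equal: only the reverse inclusion holds.

Forward inclusion. This inclusion fails. Take Y = ∅, T = {1}, D = ∅; then 1 ∈ T but 1 ∉ (T ∩ D) ∩ (Y ∪ (T ∪ D)).

Reverse inclusion. Let x ∈ (T ∩ D) ∩ (Y ∪ (T ∪ D)). Then either x ∈ T ∩ D and x ∉ Y; or x ∈ Y ∩ T ∩ D. In each case x ∈ T, so (T ∩ D) ∩ (Y ∪ (T ∪ D)) ⊆ T.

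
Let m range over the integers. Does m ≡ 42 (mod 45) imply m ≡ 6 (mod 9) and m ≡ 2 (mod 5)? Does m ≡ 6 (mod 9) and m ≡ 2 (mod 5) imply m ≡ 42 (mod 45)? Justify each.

Forward direction. Suppose m ≡ 42 (mod 45); write m = 45j + 42. Since 9 ∣ 45, reducing mod 9 gives m ≡ 42 ≡ 6 (mod 9); since 5 ∣ 45, reducing mod 5 gives m ≡ 42 ≡ 2 (mod 5).

Converse. If m ≡ 6 (mod 9) and m ≡ 2 (mod 5), then by the Chinese remainder theorem m ≡ 42 (mod 45). This is exactly m ≡ 42 (mod 45).

Equivalent; both directions hold.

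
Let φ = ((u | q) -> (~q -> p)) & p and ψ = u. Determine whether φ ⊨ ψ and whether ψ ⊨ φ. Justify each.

[⇒] This fails. Under q = F, p = T, u = F, the left side is true but the right side is false.

[⇐] This fails. Under q = F, p = F, u = T, the left side is false but the right side is true.

Neither implication holds.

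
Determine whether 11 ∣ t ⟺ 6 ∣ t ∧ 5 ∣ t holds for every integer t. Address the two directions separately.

Forward direction. This fails: take t = 11. Certainly 11 ∣ 11, but 6 ∤ 11.

Converse. This fails: take t = 30. Both 6 ∣ 30 and 5 ∣ 30, yet 30 is not a multiple of 11 (since 30 = 2·11 + 8), so 11 ∤ 30.

(⇒) fails and (⇐) fails.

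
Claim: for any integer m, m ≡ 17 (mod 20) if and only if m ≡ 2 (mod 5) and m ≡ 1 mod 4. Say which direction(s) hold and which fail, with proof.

[⇐] If m ≡ 2 (mod 5) and m ≡ 1 (mod 4), then by the Chinese remainder theorem m ≡ 17 (mod 20). This is exactly m ≡ 17 (mod 20).

[⇒] Suppose m ≡ 17 (mod 20); write m = 20j + 17. Since 5 ∣ 20, reducing mod 5 gives m ≡ 17 ≡ 2 (mod 5); since 4 ∣ 20, reducing mod 4 gives m ≡ 17 ≡ 1 (mod 4).

Both directions hold; the statement is true.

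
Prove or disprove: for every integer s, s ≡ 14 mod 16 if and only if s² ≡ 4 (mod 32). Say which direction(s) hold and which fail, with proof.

(⇒) holds; (⇐) fails.

[⇒] Suppose s ≡ 14 (mod 16). Working modulo 32, s ∈ {14, 30}; for each such r, r² ≡ 4 (mod 32).

[⇐] This fails: take s = 2. Then 2² = 4 ≡ 4 (mod 32), yet 2 ≡ 2 (mod 16), not 14.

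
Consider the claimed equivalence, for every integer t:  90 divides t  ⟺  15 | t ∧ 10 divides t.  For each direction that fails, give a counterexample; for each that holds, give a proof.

(⇒) holds; (⇐) fails.

[⇐] This fails: take t = 30. Both 15 ∣ 30 and 10 ∣ 30, yet 30 is not a multiple of 90 (since 30 = 0·90 + 30), so 90 ∤ 30.

[⇒] If 90 ∣ t, write t = 90q. Since 90 = 6·15, t = 15·(6q), so 15 ∣ t; and since 90 = 9·10, t = 10·(9q), so 10 ∣ t.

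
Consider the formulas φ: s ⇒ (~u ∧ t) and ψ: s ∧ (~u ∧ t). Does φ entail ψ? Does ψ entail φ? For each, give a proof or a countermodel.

(⇒) This fails. Under u = F, s = F, t = F, the left side is true but the right side is false.

(⇐) Assume the antecedent. If u is true, the antecedent cannot hold. If u is false, the antecedent forces (u = F, s = T, t = T), and s ⇒ (~u ∧ t) holds there. Either way s ⇒ (~u ∧ t) holds.

The forward direction fails; the converse holds.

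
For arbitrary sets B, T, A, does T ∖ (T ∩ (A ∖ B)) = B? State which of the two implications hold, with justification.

Forward inclusion. This inclusion fails. Take B = ∅, T = {1}, A = ∅; then 1 ∈ T ∖ (T ∩ (A ∖ B)) but 1 ∉ B.

Reverse inclusion. This inclusion fails. Take B = {1}, T = ∅, A = ∅; then 1 ∈ B but 1 ∉ T ∖ (T ∩ (A ∖ B)).

Neither inclusion holds.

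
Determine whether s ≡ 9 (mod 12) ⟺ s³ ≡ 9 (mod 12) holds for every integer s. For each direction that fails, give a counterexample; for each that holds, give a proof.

Both directions hold; the statement is true.

[⇒] Suppose s ≡ 9 (mod 12). Write s = 12j + 9. Then (12j + 9)³ = 1728j³ + 3888j² + 2916j + 729 = 12(144j³ + 324j² + 243j + 60) + 9, so s³ ≡ 9 (mod 12).

[⇐] Conversely, suppose s³ ≡ 9 (mod 12). The only residue r in {0, …, 11} with r³ ≡ 9 (mod 12) is r = 9, so s ≡ 9 (mod 12).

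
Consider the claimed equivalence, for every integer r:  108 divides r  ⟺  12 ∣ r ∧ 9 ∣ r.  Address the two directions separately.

Forward direction. If 108 ∣ r, write r = 108q. Since 108 = 9·12, r = 12·(9q), so 12 ∣ r; and since 108 = 12·9, r = 9·(12q), so 9 ∣ r.

Converse. This fails: take r = 36. Both 12 ∣ 36 and 9 ∣ 36, yet 36 is not a multiple of 108 (since 36 = 0·108 + 36), so 108 ∤ 36.

Not equivalent: only (⇒) holds.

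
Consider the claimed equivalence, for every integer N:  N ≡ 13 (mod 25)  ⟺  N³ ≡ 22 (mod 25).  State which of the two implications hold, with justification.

Equivalent; both directions hold.

(→) Suppose N ≡ 13 (mod 25). Write N = 25j + 13. Then (25j + 13)³ = 15625j³ + 24375j² + 12675j + 2197 = 25(625j³ + 975j² + 507j + 87) + 22, so N³ ≡ 22 (mod 25).

(←) Conversely, suppose N³ ≡ 22 (mod 25). The only residue r in {0, …, 24} with r³ ≡ 22 (mod 25) is r = 13, so N ≡ 13 (mod 25).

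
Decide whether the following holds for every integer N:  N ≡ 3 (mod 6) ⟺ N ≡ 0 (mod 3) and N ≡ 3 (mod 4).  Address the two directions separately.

[⇒] This fails: N = 9 gives 9 ≡ 3 (mod 6) but 9 ≡ 1 (mod 4), so the conjunction on the right does not hold.

[⇐] Conversely, if N ≡ 0 (mod 3) and N ≡ 3 (mod 4), then by the Chinese remainder theorem N ≡ 3 (mod 12). Since 3 ≡ 3 (mod 6) and 6 ∣ 12, we get N ≡ 3 (mod 6).

Only the converse holds.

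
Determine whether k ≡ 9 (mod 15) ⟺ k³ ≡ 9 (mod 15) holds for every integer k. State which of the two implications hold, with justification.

The biconditional holds.

[⇒] Suppose k ≡ 9 (mod 15). Write k = 15j + 9. Then (15j + 9)³ = 3375j³ + 6075j² + 3645j + 729 = 15(225j³ + 405j² + 243j + 48) + 9, so k³ ≡ 9 (mod 15).

[⇐] Conversely, suppose k³ ≡ 9 (mod 15). The only residue r in {0, …, 14} with r³ ≡ 9 (mod 15) is r = 9, so k ≡ 9 (mod 15).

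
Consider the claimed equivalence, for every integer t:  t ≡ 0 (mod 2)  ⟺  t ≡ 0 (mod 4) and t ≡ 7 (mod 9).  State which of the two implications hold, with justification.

[⇒] This fails: t = 0 gives 0 ≡ 0 (mod 2) but 0 ≡ 0 (mod 9), so the conjunction on the right does not hold.

[⇐] Conversely, if t ≡ 0 (mod 4) and t ≡ 7 (mod 9), then by the Chinese remainder theorem t ≡ 16 (mod 36). Since 16 ≡ 0 (mod 2) and 2 ∣ 36, we get t ≡ 0 (mod 2).

The forward direction fails; the converse holds.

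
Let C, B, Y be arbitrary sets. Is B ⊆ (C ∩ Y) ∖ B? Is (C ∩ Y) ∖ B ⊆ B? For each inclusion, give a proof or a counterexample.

(⊆) fails and (⊇) fails.

Forward inclusion. This inclusion fails. Take C = ∅, B = {1}, Y = ∅; then 1 ∈ B but 1 ∉ (C ∩ Y) ∖ B.

Reverse inclusion. This inclusion fails. Take C = {1}, B = ∅, Y = {1}; then 1 ∈ (C ∩ Y) ∖ B but 1 ∉ B.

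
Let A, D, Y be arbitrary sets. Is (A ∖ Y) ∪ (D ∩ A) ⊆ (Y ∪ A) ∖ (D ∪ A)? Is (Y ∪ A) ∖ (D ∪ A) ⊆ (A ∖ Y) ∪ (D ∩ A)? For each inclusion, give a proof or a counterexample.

Neither inclusion holds.

(⊆) This inclusion fails. Take A = {1}, D = ∅, Y = ∅; then 1 ∈ (A ∖ Y) ∪ (D ∩ A) but 1 ∉ (Y ∪ A) ∖ (D ∪ A).

(⊇) This inclusion fails. Take A = ∅, D = ∅, Y = {1}; then 1 ∈ (Y ∪ A) ∖ (D ∪ A) but 1 ∉ (A ∖ Y) ∪ (D ∩ A).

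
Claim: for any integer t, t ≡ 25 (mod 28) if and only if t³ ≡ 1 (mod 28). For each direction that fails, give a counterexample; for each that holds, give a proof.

[⇒] Suppose t ≡ 25 (mod 28). Write t = 28j + 25. Then (28j + 25)³ = 21952j³ + 58800j² + 52500j + 15625 = 28(784j³ + 2100j² + 1875j + 558) + 1, so t³ ≡ 1 (mod 28).

[⇐] This fails: take t = 1. Then 1³ = 1 ≡ 1 (mod 28), yet 1 ≡ 1 (mod 28), not 25.

Not equivalent: only (⇒) holds.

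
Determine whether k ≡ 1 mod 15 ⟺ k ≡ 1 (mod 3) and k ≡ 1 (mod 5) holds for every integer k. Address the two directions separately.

Forward direction. Suppose k ≡ 1 (mod 15); write k = 15j + 1. Since 3 ∣ 15, reducing mod 3 gives k ≡ 1 (mod 3); since 5 ∣ 15, reducing mod 5 gives k ≡ 1 (mod 5).

Converse. If k ≡ 1 (mod 3) and k ≡ 1 (mod 5), then by the Chinese remainder theorem k ≡ 1 (mod 15). This is exactly k ≡ 1 (mod 15).

The biconditional holds.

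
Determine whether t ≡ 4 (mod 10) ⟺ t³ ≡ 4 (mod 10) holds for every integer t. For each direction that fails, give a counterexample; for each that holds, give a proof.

Both directions hold; the statement is true.

(⟹) Suppose t ≡ 4 (mod 10). Write t = 10j + 4. Then (10j + 4)³ = 1000j³ + 1200j² + 480j + 64 = 10(100j³ + 120j² + 48j + 6) + 4, so t³ ≡ 4 (mod 10).

(⟸) Conversely, suppose t³ ≡ 4 (mod 10). The only residue r in {0, …, 9} with r³ ≡ 4 (mod 10) is r = 4, so t ≡ 4 (mod 10).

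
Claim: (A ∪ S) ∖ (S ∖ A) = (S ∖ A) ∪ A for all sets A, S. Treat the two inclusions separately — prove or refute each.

(⊆) holds; (⊇) fails.

(⟹) Let x ∈ (A ∪ S) ∖ (S ∖ A). Then either x ∈ A and x ∉ S; or x ∈ A ∩ S. In each case x ∈ (S ∖ A) ∪ A, so (A ∪ S) ∖ (S ∖ A) ⊆ (S ∖ A) ∪ A.

(⟸) This inclusion fails. Take A = ∅, S = {1}; then 1 ∈ (S ∖ A) ∪ A but 1 ∉ (A ∪ S) ∖ (S ∖ A).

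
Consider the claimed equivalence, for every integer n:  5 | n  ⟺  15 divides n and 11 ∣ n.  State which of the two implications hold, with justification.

Only the reverse direction holds.

[⇐] Suppose 15 ∣ n and 11 ∣ n. Any common multiple of 15 and 11 is a multiple of their lcm; here gcd(15, 11) = 1, so lcm(15, 11) = 15·11 = 165, so 165 ∣ n. Since 5 ∣ 165, it follows that 5 ∣ n.

[⇒] This fails: take n = 5. Certainly 5 ∣ 5, but 15 ∤ 5.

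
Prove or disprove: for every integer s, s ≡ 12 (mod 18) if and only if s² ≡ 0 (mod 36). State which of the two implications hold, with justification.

Forward direction. Suppose s ≡ 12 (mod 18). Working modulo 36, s ∈ {12, 30}; for each such r, r² ≡ 0 (mod 36).

Converse. This fails: take s = 0. Then 0² = 0 ≡ 0 (mod 36), yet 0 ≡ 0 (mod 18), not 12.

Only the forward direction holds.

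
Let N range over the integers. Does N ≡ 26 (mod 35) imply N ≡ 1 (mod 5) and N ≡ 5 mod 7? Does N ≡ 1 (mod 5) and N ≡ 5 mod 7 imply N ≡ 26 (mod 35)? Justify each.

Both directions hold; the statement is true.

(⟹) Suppose N ≡ 26 (mod 35); write N = 35j + 26. Since 5 ∣ 35, reducing mod 5 gives N ≡ 26 ≡ 1 (mod 5); since 7 ∣ 35, reducing mod 7 gives N ≡ 26 ≡ 5 (mod 7).

(⟸) Conversely, if N ≡ 1 (mod 5) and N ≡ 5 (mod 7), then by the Chinese remainder theorem N ≡ 26 (mod 35). This is exactly N ≡ 26 (mod 35).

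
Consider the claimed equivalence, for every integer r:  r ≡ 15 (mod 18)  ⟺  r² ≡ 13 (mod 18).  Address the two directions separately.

[⇒] This fails: take r = 15. Then 15 ≡ 15 (mod 18), but 15² = 225 ≡ 9 (mod 18), not 13.

[⇐] This fails: take r = 7. Then 7² = 49 ≡ 13 (mod 18), yet 7 ≡ 7 (mod 18), not 15.

Neither direction holds.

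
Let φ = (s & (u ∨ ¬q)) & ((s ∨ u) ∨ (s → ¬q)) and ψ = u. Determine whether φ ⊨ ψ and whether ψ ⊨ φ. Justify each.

(→) This fails. Under s = T, u = F, q = F, the left side is true but the right side is false.

(←) This fails. Under s = F, u = T, q = F, the left side is false but the right side is true.

(⇒) fails and (⇐) fails.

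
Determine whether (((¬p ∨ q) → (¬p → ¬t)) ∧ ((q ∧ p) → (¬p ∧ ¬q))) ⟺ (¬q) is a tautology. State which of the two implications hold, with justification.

(⇒) This fails. Under t = F, q = T, p = F, the left side is true but the right side is false.

(⇐) This fails. Under t = T, q = F, p = F, the left side is false but the right side is true.

Neither implication holds.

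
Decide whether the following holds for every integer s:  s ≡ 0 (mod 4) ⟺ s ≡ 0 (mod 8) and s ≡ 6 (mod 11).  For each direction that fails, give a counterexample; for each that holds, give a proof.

(⟸) If s ≡ 0 (mod 8) and s ≡ 6 (mod 11), then by the Chinese remainder theorem s ≡ 72 (mod 88). Since 72 ≡ 0 (mod 4) and 4 ∣ 88, we get s ≡ 0 (mod 4).

(⟹) This fails: s = 0 gives 0 ≡ 0 (mod 4) but 0 ≡ 0 (mod 11), so the conjunction on the right does not hold.

Not equivalent: only (⇐) holds.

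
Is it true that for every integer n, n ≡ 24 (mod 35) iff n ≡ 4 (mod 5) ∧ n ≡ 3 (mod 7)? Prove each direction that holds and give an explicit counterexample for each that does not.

[⇒] Suppose n ≡ 24 (mod 35); write n = 35j + 24. Since 5 ∣ 35, reducing mod 5 gives n ≡ 24 ≡ 4 (mod 5); since 7 ∣ 35, reducing mod 7 gives n ≡ 24 ≡ 3 (mod 7).

[⇐] Conversely, if n ≡ 4 (mod 5) and n ≡ 3 (mod 7), then by the Chinese remainder theorem n ≡ 24 (mod 35). This is exactly n ≡ 24 (mod 35).

Both directions hold.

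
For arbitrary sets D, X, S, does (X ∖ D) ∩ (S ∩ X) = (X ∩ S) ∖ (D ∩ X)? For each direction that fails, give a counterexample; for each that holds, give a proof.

Both inclusions hold.

(⟹) Let x ∈ (X ∖ D) ∩ (S ∩ X). Then x ∈ X ∩ S and x ∉ D, from which x ∈ (X ∩ S) ∖ (D ∩ X).

(⟸) Let x ∈ (X ∩ S) ∖ (D ∩ X). Then x ∈ X ∩ S and x ∉ D, from which x ∈ (X ∖ D) ∩ (S ∩ X).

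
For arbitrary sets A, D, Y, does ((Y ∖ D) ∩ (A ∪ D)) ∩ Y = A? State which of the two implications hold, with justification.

(⊇) This inclusion fails. Take A = {1}, D = ∅, Y = ∅; then 1 ∈ A but 1 ∉ ((Y ∖ D) ∩ (A ∪ D)) ∩ Y.

(⊆) Let x ∈ ((Y ∖ D) ∩ (A ∪ D)) ∩ Y. Then x ∈ A ∩ Y and x ∉ D, from which x ∈ A.

The sets are not equal: only the forward inclusion holds.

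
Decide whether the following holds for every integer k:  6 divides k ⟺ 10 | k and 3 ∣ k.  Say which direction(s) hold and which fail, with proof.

(⇒) fails; (⇐) holds.

Forward direction. This fails: take k = 6. Certainly 6 ∣ 6, but 10 ∤ 6.

Converse. Suppose 10 ∣ k and 3 ∣ k. Any common multiple of 10 and 3 is a multiple of their lcm; here gcd(10, 3) = 1, so lcm(10, 3) = 10·3 = 30, so 30 ∣ k. Since 6 ∣ 30, it follows that 6 ∣ k.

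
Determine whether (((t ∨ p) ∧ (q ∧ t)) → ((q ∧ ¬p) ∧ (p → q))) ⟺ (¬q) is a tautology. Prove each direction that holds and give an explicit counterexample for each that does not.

(→) This fails. Under q = T, t = F, p = F, the left side is true but the right side is false.

(←) Assume the antecedent. If q is true, the antecedent cannot hold. If q is false, the consequent reduces to true regardless of the other variables. Either way the consequent holds.

(⇒) fails; (⇐) holds.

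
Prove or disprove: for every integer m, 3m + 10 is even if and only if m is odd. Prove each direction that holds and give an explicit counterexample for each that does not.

(⇒) fails and (⇐) fails.

(⇒) This fails: m = 0 gives 3m + 10 = 10, which is even, but 0 is even, not odd.

(⇐) This also fails: m = 3 is odd, but 3m + 10 = 19 is odd, not even.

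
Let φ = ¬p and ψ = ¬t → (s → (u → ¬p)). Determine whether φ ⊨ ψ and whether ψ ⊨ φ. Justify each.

(→) Assume the antecedent. If p is true, the antecedent cannot hold. If p is false, ¬t → (s → (u → ¬p)) reduces to true regardless of the other variables. Either way ¬t → (s → (u → ¬p)) holds.

(←) This fails. Under p = T, u = F, s = F, t = F, the left side is false but the right side is true.

The forward direction holds; the converse fails.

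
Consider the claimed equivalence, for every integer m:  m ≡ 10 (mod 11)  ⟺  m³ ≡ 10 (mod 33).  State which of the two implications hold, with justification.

(⇒) fails; (⇐) holds.

[⇒] This fails: take m = 21. Then 21 ≡ 10 (mod 11), but 21³ = 9261 ≡ 21 (mod 33), not 10.

[⇐] Conversely, the residues r modulo 33 with r³ ≡ 10 (mod 33) are exactly {10}, and each is ≡ 10 (mod 11).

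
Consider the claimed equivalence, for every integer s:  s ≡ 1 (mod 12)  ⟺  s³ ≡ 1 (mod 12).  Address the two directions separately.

Equivalent; both directions hold.

Converse. For the converse, argue contrapositively. If s ≢ 1 (mod 12), then s is congruent to one of 0, 2, 3, 4, 5, 6, 7, 8, 9, 10, 11 modulo 12, and these give s³ ≡ 0, 8, 3, 4, 5, 0, 7, 8, 9, 4, 11 respectively — never 1.

Forward direction. Suppose s ≡ 1 (mod 12). Write s = 12j + 1. Then (12j + 1)³ = 1728j³ + 432j² + 36j + 1 = 12(144j³ + 36j² + 3j) + 1, so s³ ≡ 1 (mod 12).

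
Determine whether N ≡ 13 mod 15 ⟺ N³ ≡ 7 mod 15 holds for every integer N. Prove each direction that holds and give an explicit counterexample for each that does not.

Both directions hold; the statement is true.

Forward direction. Suppose N ≡ 13 mod 15. Write N = 15j + 13. Then (15j + 13)³ = 3375j³ + 8775j² + 7605j + 2197 = 15(225j³ + 585j² + 507j + 146) + 7, so N³ ≡ 7 (mod 15).

Converse. Suppose N³ ≡ 7 (mod 15). The only residue r in {0, …, 14} with r³ ≡ 7 (mod 15) is r = 13, so N ≡ 13 (mod 15).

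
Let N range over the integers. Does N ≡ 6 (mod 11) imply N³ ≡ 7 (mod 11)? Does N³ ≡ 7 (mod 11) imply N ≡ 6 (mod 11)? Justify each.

Both implications hold.

(⟹) Suppose N ≡ 6 (mod 11). Write N = 11j + 6. Then (11j + 6)³ = 1331j³ + 2178j² + 1188j + 216 = 11(121j³ + 198j² + 108j + 19) + 7, so N³ ≡ 7 (mod 11).

(⟸) Conversely, suppose N³ ≡ 7 (mod 11). The only residue r in {0, …, 10} with r³ ≡ 7 (mod 11) is r = 6, so N ≡ 6 (mod 11).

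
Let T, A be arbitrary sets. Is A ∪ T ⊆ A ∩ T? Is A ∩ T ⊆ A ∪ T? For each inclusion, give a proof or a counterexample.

(⊆) fails; (⊇) holds.

(⟸) Let x ∈ A ∩ T. Then x ∈ T ∩ A, from which x ∈ A ∪ T.

(⟹) This inclusion fails. Take T = {1}, A = ∅; then 1 ∈ A ∪ T but 1 ∉ A ∩ T.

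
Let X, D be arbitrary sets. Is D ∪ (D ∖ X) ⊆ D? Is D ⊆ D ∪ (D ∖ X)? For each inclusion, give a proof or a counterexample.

(⟹) Let x ∈ D ∪ (D ∖ X). Then either x ∈ D and x ∉ X; or x ∈ X ∩ D. In each case x ∈ D, so D ∪ (D ∖ X) ⊆ D.

(⟸) Let x ∈ D. Then either x ∈ D and x ∉ X; or x ∈ X ∩ D. In each case x ∈ D ∪ (D ∖ X), so D ⊆ D ∪ (D ∖ X).

Both inclusions hold; the sets are equal.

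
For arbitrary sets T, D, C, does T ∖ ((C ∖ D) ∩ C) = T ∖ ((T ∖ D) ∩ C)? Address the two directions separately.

The two sets are equal.

(⊆) Let x ∈ T ∖ ((C ∖ D) ∩ C). Then either x ∈ T and x ∉ D, C; or x ∈ T ∩ D and x ∉ C; or x ∈ T ∩ D ∩ C. In each case x ∈ T ∖ ((T ∖ D) ∩ C), so T ∖ ((C ∖ D) ∩ C) ⊆ T ∖ ((T ∖ D) ∩ C).

(⊇) Let x ∈ T ∖ ((T ∖ D) ∩ C). Then either x ∈ T and x ∉ D, C; or x ∈ T ∩ D and x ∉ C; or x ∈ T ∩ D ∩ C. In each case x ∈ T ∖ ((C ∖ D) ∩ C), so T ∖ ((T ∖ D) ∩ C) ⊆ T ∖ ((C ∖ D) ∩ C).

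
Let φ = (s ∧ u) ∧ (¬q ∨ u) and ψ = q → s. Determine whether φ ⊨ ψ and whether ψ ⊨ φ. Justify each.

Only the forward implication holds.

[⇒] Assume the antecedent. If q is true, the antecedent forces (q = T, s = T, u = T), and q → s holds there. If q is false, q → s reduces to true regardless of the other variables. Either way q → s holds.

[⇐] This fails. Under q = F, s = F, u = F, the left side is false but the right side is true.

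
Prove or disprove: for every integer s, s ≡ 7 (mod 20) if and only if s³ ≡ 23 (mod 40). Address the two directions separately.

[⇐] The residues r modulo 40 with r³ ≡ 23 (mod 40) are exactly {7}, and each is ≡ 7 (mod 20).

[⇒] This fails: take s = 27. Then 27 ≡ 7 (mod 20), but 27³ = 19683 ≡ 3 (mod 40), not 23.

(⇒) fails; (⇐) holds.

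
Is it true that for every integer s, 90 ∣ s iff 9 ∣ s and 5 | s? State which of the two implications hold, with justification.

(→) If 90 ∣ s, write s = 90q. Since 90 = 10·9, s = 9·(10q), so 9 ∣ s; and since 90 = 18·5, s = 5·(18q), so 5 ∣ s.

(←) This fails: take s = 45. Both 9 ∣ 45 and 5 ∣ 45, yet 45 is not a multiple of 90 (since 45 = 0·90 + 45), so 90 ∤ 45.

Only the forward direction holds.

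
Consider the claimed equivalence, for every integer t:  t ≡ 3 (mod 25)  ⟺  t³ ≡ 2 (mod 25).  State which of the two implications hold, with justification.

Both directions hold.

(⇒) Suppose t ≡ 3 (mod 25). Write t = 25j + 3. Then (25j + 3)³ = 15625j³ + 5625j² + 675j + 27 = 25(625j³ + 225j² + 27j + 1) + 2, so t³ ≡ 2 (mod 25).

(⇐) Conversely, suppose t³ ≡ 2 (mod 25). The only residue r in {0, …, 24} with r³ ≡ 2 (mod 25) is r = 3, so t ≡ 3 (mod 25).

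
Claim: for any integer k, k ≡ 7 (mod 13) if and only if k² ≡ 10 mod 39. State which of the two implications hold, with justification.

[⇒] This fails: take k = 33. Then 33 ≡ 7 (mod 13), but 33² = 1089 ≡ 36 (mod 39), not 10.

[⇐] This fails: take k = 19. Then 19² = 361 ≡ 10 (mod 39), yet 19 ≡ 6 (mod 13), not 7.

Neither implication holds.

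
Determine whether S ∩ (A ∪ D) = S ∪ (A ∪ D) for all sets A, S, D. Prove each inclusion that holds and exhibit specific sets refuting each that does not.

Only the forward inclusion holds.

(⊆) Let x ∈ S ∩ (A ∪ D). Then either x ∈ A ∩ S and x ∉ D; or x ∈ S ∩ D and x ∉ A; or x ∈ A ∩ S ∩ D. In each case x ∈ S ∪ (A ∪ D), so S ∩ (A ∪ D) ⊆ S ∪ (A ∪ D).

(⊇) This inclusion fails. Take A = {1}, S = ∅, D = ∅; then 1 ∈ S ∪ (A ∪ D) but 1 ∉ S ∩ (A ∪ D).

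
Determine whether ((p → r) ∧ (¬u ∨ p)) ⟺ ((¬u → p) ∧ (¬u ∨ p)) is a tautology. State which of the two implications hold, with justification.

Both directions fail.

[⇒] This fails. Under r = F, p = F, u = F, the left side is true but the right side is false.

[⇐] This fails. Under r = F, p = T, u = F, the left side is false but the right side is true.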